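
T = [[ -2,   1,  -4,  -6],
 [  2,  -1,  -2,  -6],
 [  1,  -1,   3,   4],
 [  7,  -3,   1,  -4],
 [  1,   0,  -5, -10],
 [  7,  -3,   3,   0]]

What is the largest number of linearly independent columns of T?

3

Row reduce to echelon form.
R2 ← R2 + R1: [0, 0, -6, -12]
R3 ← R3 + (1/2)·R1: [0, -1/2, 1, 1]
R4 ← R4 + (7/2)·R1: [0, 1/2, -13, -25]
R5 ← R5 + (1/2)·R1: [0, 1/2, -7, -13]
R6 ← R6 + (7/2)·R1: [0, 1/2, -11, -21]
Swap R2 ↔ R3
R4 ← R4 + R2: [0, 0, -12, -24]
R5 ← R5 + R2: [0, 0, -6, -12]
R6 ← R6 + R2: [0, 0, -10, -20]
R4 ← R4 − (2)·R3: [0, 0, 0, 0]
R5 ← R5 − R3: [0, 0, 0, 0]
R6 ← R6 − (5/3)·R3: [0, 0, 0, 0]
Echelon form has 3 nonzero rows, so rank(T) = 3.
The rank gives the maximum number of linearly independent columns: 3.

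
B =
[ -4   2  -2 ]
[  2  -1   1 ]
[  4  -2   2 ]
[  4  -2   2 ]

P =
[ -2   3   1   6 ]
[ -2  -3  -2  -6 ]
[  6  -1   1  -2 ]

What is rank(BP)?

1

First compute BP:
[[ -8, -16, -10, -32],
 [  4,   8,   5,  16],
 [  8,  16,  10,  32],
 [  8,  16,  10,  32]]
Now row reduce the product.
R2 ← R2 + (1/2)·R1: [0, 0, 0, 0]
R3 ← R3 + R1: [0, 0, 0, 0]
R4 ← R4 + R1: [0, 0, 0, 0]
1 nonzero row, so rank(BP) = 1.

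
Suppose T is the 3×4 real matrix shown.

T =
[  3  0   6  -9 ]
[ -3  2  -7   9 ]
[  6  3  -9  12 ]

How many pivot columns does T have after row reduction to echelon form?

3

Row reduce to echelon form.
R2 ← R2 + R1: [0, 2, -1, 0]
R3 ← R3 − (2)·R1: [0, 3, -21, 30]
R3 ← R3 − (3/2)·R2: [0, 0, -39/2, 30]
Echelon form has 3 nonzero rows, so rank(T) = 3.
Each nonzero row contributes one pivot column: 3 pivot columns.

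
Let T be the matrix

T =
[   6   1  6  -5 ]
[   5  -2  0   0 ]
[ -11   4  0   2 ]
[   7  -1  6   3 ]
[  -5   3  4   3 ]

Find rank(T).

3

Row reduce to echelon form.
R2 ← R2 − (5/6)·R1: [0, -17/6, -5, 25/6]
R3 ← R3 + (11/6)·R1: [0, 35/6, 11, -43/6]
R4 ← R4 − (7/6)·R1: [0, -13/6, -1, 53/6]
R5 ← R5 + (5/6)·R1: [0, 23/6, 9, -7/6]
R3 ← R3 + (35/17)·R2: [0, 0, 12/17, 24/17]
R4 ← R4 − (13/17)·R2: [0, 0, 48/17, 96/17]
R5 ← R5 + (23/17)·R2: [0, 0, 38/17, 76/17]
R4 ← R4 − (4)·R3: [0, 0, 0, 0]
R5 ← R5 − (19/6)·R3: [0, 0, 0, 0]
Echelon form has 3 nonzero rows, so rank(T) = 3.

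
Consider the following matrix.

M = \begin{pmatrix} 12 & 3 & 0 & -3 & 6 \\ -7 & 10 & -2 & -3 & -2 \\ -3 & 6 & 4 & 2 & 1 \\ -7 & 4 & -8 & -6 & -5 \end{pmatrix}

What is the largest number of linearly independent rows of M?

3

Row reduce to echelon form.
R2 ← R2 + (7/12)·R1: [0, 47/4, -2, -19/4, 3/2]
R3 ← R3 + (1/4)·R1: [0, 27/4, 4, 5/4, 5/2]
R4 ← R4 + (7/12)·R1: [0, 23/4, -8, -31/4, -3/2]
R3 ← R3 − (27/47)·R2: [0, 0, 242/47, 187/47, 77/47]
R4 ← R4 − (23/47)·R2: [0, 0, -330/47, -255/47, -105/47]
R4 ← R4 + (15/11)·R3: [0, 0, 0, 0, 0]
Echelon form has 3 nonzero rows, so rank(M) = 3.
The rank gives the maximum number of linearly independent rows: 3.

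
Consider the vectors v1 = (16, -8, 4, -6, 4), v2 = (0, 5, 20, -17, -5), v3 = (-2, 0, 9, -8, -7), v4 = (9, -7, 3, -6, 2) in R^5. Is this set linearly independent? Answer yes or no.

yes

Form the matrix with these vectors as rows and row reduce.
R3 ← R3 + (1/8)·R1: [0, -1, 19/2, -35/4, -13/2]
R4 ← R4 − (9/16)·R1: [0, -5/2, 3/4, -21/8, -1/4]
R3 ← R3 + (1/5)·R2: [0, 0, 27/2, -243/20, -15/2]
R4 ← R4 + (1/2)·R2: [0, 0, 43/4, -89/8, -11/4]
R4 ← R4 − (43/54)·R3: [0, 0, 0, -29/20, 29/9]
4 nonzero rows, so the 4 vectors span a space of dimension 4.
Since 4 = 4, the vectors are linearly independent.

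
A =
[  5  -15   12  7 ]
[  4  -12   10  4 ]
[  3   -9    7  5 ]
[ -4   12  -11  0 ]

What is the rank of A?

Row reduce to echelon form.
R2 ← R2 − (4/5)·R1: [0, 0, 2/5, -8/5]
R3 ← R3 − (3/5)·R1: [0, 0, -1/5, 4/5]
R4 ← R4 + (4/5)·R1: [0, 0, -7/5, 28/5]
R3 ← R3 + (1/2)·R2: [0, 0, 0, 0]
R4 ← R4 + (7/2)·R2: [0, 0, 0, 0]
Echelon form has 2 nonzero rows, so rank(A) = 2.

2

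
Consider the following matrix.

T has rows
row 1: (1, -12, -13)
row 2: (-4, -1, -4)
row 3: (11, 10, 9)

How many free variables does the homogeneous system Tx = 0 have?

Row reduce to echelon form.
R2 ← R2 + (4)·R1: [0, -49, -56]
R3 ← R3 − (11)·R1: [0, 142, 152]
R3 ← R3 + (142/49)·R2: [0, 0, -72/7]
3 nonzero rows, so rank(T) = 3.
T has 3 columns; by rank–nullity, nullity = 3 − 3 = 0.

0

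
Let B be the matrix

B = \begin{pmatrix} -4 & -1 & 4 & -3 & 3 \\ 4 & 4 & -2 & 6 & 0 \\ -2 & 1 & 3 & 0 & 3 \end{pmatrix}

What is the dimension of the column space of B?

Row reduce to echelon form.
R2 ← R2 + R1: [0, 3, 2, 3, 3]
R3 ← R3 − (1/2)·R1: [0, 3/2, 1, 3/2, 3/2]
R3 ← R3 − (1/2)·R2: [0, 0, 0, 0, 0]
Echelon form has 2 nonzero rows, so rank(B) = 2.
The column space has dimension equal to the rank: 2.

2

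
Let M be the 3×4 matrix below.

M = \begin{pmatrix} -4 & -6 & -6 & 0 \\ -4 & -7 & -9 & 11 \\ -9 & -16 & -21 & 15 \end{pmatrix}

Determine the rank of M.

3

Row reduce to echelon form.
R2 ← R2 − R1: [0, -1, -3, 11]
R3 ← R3 − (9/4)·R1: [0, -5/2, -15/2, 15]
R3 ← R3 − (5/2)·R2: [0, 0, 0, -25/2]
Echelon form has 3 nonzero rows, so rank(M) = 3.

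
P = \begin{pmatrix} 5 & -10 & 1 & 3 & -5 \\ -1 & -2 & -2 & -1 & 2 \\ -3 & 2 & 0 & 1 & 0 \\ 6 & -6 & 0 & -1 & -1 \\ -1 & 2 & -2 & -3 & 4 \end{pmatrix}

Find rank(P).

3

Row reduce to echelon form.
R2 ← R2 + (1/5)·R1: [0, -4, -9/5, -2/5, 1]
R3 ← R3 + (3/5)·R1: [0, -4, 3/5, 14/5, -3]
R4 ← R4 − (6/5)·R1: [0, 6, -6/5, -23/5, 5]
R5 ← R5 + (1/5)·R1: [0, 0, -9/5, -12/5, 3]
R3 ← R3 − R2: [0, 0, 12/5, 16/5, -4]
R4 ← R4 + (3/2)·R2: [0, 0, -39/10, -26/5, 13/2]
R4 ← R4 + (13/8)·R3: [0, 0, 0, 0, 0]
R5 ← R5 + (3/4)·R3: [0, 0, 0, 0, 0]
Echelon form has 3 nonzero rows, so rank(P) = 3.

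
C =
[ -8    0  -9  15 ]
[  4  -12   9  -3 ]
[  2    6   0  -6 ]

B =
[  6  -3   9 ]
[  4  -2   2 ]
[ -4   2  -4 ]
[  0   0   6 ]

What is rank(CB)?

First compute CB:
[[-12,   6,  54],
 [-60,  30, -42],
 [ 36, -18,  -6]]
Now row reduce the product.
R2 ← R2 − (5)·R1: [0, 0, -312]
R3 ← R3 + (3)·R1: [0, 0, 156]
R3 ← R3 + (1/2)·R2: [0, 0, 0]
2 nonzero rows, so rank(CB) = 2.

2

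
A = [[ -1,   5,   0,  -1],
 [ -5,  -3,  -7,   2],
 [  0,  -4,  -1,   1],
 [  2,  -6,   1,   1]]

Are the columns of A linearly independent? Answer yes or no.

Row reduce A to echelon form.
R2 ← R2 − (5)·R1: [0, -28, -7, 7]
R4 ← R4 + (2)·R1: [0, 4, 1, -1]
R3 ← R3 − (1/7)·R2: [0, 0, 0, 0]
R4 ← R4 + (1/7)·R2: [0, 0, 0, 0]
2 pivots among 4 columns.
Only 2 < 4 pivot columns, so the columns are linearly dependent.

no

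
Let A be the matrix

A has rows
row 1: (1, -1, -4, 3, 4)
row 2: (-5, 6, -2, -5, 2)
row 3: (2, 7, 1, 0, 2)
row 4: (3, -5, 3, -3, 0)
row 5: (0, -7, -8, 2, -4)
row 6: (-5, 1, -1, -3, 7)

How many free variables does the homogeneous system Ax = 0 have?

Row reduce to echelon form.
R2 ← R2 + (5)·R1: [0, 1, -22, 10, 22]
R3 ← R3 − (2)·R1: [0, 9, 9, -6, -6]
R4 ← R4 − (3)·R1: [0, -2, 15, -12, -12]
R6 ← R6 + (5)·R1: [0, -4, -21, 12, 27]
R3 ← R3 − (9)·R2: [0, 0, 207, -96, -204]
R4 ← R4 + (2)·R2: [0, 0, -29, 8, 32]
R5 ← R5 + (7)·R2: [0, 0, -162, 72, 150]
R6 ← R6 + (4)·R2: [0, 0, -109, 52, 115]
R4 ← R4 + (29/207)·R3: [0, 0, 0, -376/69, 236/69]
R5 ← R5 + (18/23)·R3: [0, 0, 0, -72/23, -222/23]
R6 ← R6 + (109/207)·R3: [0, 0, 0, 100/69, 523/69]
R5 ← R5 − (27/47)·R4: [0, 0, 0, 0, -546/47]
R6 ← R6 + (25/94)·R4: [0, 0, 0, 0, 399/47]
R6 ← R6 + (19/26)·R5: [0, 0, 0, 0, 0]
5 nonzero rows, so rank(A) = 5.
A has 5 columns; by rank–nullity, nullity = 5 − 5 = 0.

0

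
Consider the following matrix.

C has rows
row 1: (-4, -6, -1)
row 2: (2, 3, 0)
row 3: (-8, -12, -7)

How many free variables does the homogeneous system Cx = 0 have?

Row reduce to echelon form.
R2 ← R2 + (1/2)·R1: [0, 0, -1/2]
R3 ← R3 − (2)·R1: [0, 0, -5]
R3 ← R3 − (10)·R2: [0, 0, 0]
2 nonzero rows, so rank(C) = 2.
C has 3 columns; by rank–nullity, nullity = 3 − 2 = 1.

1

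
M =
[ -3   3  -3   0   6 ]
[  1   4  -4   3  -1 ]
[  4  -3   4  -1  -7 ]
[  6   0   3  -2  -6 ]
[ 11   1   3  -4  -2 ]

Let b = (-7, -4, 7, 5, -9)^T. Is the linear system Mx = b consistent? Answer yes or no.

no

Row reduce the augmented matrix [M | b].
R2 ← R2 + (1/3)·R1: [0, 5, -5, 3, 1, -19/3]
R3 ← R3 + (4/3)·R1: [0, 1, 0, -1, 1, -7/3]
R4 ← R4 + (2)·R1: [0, 6, -3, -2, 6, -9]
R5 ← R5 + (11/3)·R1: [0, 12, -8, -4, 20, -104/3]
R3 ← R3 − (1/5)·R2: [0, 0, 1, -8/5, 4/5, -16/15]
R4 ← R4 − (6/5)·R2: [0, 0, 3, -28/5, 24/5, -7/5]
R5 ← R5 − (12/5)·R2: [0, 0, 4, -56/5, 88/5, -292/15]
R4 ← R4 − (3)·R3: [0, 0, 0, -4/5, 12/5, 9/5]
R5 ← R5 − (4)·R3: [0, 0, 0, -24/5, 72/5, -76/5]
R5 ← R5 − (6)·R4: [0, 0, 0, 0, 0, -26]
The echelon form has 5 nonzero rows; the last pivot sits in the augmented column, so rank(M) = 4 but rank([M|b]) = 5.
Since the ranks differ, the system is inconsistent.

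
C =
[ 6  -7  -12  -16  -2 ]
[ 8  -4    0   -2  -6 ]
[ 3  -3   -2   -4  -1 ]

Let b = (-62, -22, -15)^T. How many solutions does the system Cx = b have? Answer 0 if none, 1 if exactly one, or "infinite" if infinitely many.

Row reduce the augmented matrix [C | b].
R2 ← R2 − (4/3)·R1: [0, 16/3, 16, 58/3, -10/3, 182/3]
R3 ← R3 − (1/2)·R1: [0, 1/2, 4, 4, 0, 16]
R3 ← R3 − (3/32)·R2: [0, 0, 5/2, 35/16, 5/16, 165/16]
The echelon form has 3 nonzero rows, and every pivot lies in the first 5 columns, so rank(C) = rank([C|b]) = 3.
The system is consistent.
rank = 3 < 5 unknowns, so there are infinitely many solutions.

infinite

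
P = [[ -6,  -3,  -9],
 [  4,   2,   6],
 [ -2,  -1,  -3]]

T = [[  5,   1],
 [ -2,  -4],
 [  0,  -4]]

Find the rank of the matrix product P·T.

First compute PT:
[[-24,  42],
 [ 16, -28],
 [ -8,  14]]
Now row reduce the product.
R2 ← R2 + (2/3)·R1: [0, 0]
R3 ← R3 − (1/3)·R1: [0, 0]
1 nonzero row, so rank(PT) = 1.

1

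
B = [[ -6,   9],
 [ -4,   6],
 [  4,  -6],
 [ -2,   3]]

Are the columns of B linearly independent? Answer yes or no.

Row reduce B to echelon form.
R2 ← R2 − (2/3)·R1: [0, 0]
R3 ← R3 + (2/3)·R1: [0, 0]
R4 ← R4 − (1/3)·R1: [0, 0]
1 pivot among 2 columns.
Only 1 < 2 pivot columns, so the columns are linearly dependent.

no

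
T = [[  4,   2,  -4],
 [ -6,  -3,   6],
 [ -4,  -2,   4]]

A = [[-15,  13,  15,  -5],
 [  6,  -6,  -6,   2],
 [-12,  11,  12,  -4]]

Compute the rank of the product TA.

1

First compute TA:
[[  0,  -4,   0,   0],
 [  0,   6,   0,   0],
 [  0,   4,   0,   0]]
Now row reduce the product.
R2 ← R2 + (3/2)·R1: [0, 0, 0, 0]
R3 ← R3 + R1: [0, 0, 0, 0]
1 nonzero row, so rank(TA) = 1.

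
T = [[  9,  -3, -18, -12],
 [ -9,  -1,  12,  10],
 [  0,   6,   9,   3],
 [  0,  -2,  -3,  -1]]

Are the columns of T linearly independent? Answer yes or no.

no

Row reduce T to echelon form.
R2 ← R2 + R1: [0, -4, -6, -2]
R3 ← R3 + (3/2)·R2: [0, 0, 0, 0]
R4 ← R4 − (1/2)·R2: [0, 0, 0, 0]
2 pivots among 4 columns.
Only 2 < 4 pivot columns, so the columns are linearly dependent.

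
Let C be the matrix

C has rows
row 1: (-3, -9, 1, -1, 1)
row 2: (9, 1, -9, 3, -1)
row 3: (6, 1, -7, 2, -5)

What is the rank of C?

Row reduce to echelon form.
R2 ← R2 + (3)·R1: [0, -26, -6, 0, 2]
R3 ← R3 + (2)·R1: [0, -17, -5, 0, -3]
R3 ← R3 − (17/26)·R2: [0, 0, -14/13, 0, -56/13]
Echelon form has 3 nonzero rows, so rank(C) = 3.

3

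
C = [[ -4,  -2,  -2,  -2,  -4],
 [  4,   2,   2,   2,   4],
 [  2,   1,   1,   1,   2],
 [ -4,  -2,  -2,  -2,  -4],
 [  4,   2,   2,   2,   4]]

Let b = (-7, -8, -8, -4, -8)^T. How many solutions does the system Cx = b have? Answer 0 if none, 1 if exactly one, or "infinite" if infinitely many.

0

Row reduce the augmented matrix [C | b].
R2 ← R2 + R1: [0, 0, 0, 0, 0, -15]
R3 ← R3 + (1/2)·R1: [0, 0, 0, 0, 0, -23/2]
R4 ← R4 − R1: [0, 0, 0, 0, 0, 3]
R5 ← R5 + R1: [0, 0, 0, 0, 0, -15]
R3 ← R3 − (23/30)·R2: [0, 0, 0, 0, 0, 0]
R4 ← R4 + (1/5)·R2: [0, 0, 0, 0, 0, 0]
R5 ← R5 − R2: [0, 0, 0, 0, 0, 0]
The echelon form has 2 nonzero rows; the last pivot sits in the augmented column, so rank(C) = 1 but rank([C|b]) = 2.
Since the ranks differ, the system is inconsistent.
It has no solutions.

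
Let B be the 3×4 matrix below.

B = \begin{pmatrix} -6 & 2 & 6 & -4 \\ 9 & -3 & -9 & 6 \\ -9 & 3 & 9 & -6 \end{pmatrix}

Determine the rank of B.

Row reduce to echelon form.
R2 ← R2 + (3/2)·R1: [0, 0, 0, 0]
R3 ← R3 − (3/2)·R1: [0, 0, 0, 0]
Echelon form has 1 nonzero row, so rank(B) = 1.

1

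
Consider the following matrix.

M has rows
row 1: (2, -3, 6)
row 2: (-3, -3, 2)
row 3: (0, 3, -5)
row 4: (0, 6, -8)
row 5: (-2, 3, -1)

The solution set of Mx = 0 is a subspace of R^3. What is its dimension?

0

Row reduce to echelon form.
R2 ← R2 + (3/2)·R1: [0, -15/2, 11]
R5 ← R5 + R1: [0, 0, 5]
R3 ← R3 + (2/5)·R2: [0, 0, -3/5]
R4 ← R4 + (4/5)·R2: [0, 0, 4/5]
R4 ← R4 + (4/3)·R3: [0, 0, 0]
R5 ← R5 + (25/3)·R3: [0, 0, 0]
3 nonzero rows, so rank(M) = 3.
M has 3 columns; by rank–nullity, nullity = 3 − 3 = 0.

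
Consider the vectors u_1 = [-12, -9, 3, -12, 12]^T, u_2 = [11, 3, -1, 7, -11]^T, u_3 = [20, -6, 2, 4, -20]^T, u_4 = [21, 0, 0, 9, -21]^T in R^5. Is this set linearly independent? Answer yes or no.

no

Form the matrix with these vectors as rows and row reduce.
R2 ← R2 + (11/12)·R1: [0, -21/4, 7/4, -4, 0]
R3 ← R3 + (5/3)·R1: [0, -21, 7, -16, 0]
R4 ← R4 + (7/4)·R1: [0, -63/4, 21/4, -12, 0]
R3 ← R3 − (4)·R2: [0, 0, 0, 0, 0]
R4 ← R4 − (3)·R2: [0, 0, 0, 0, 0]
2 nonzero rows, so the 4 vectors span a space of dimension 2.
Since 2 < 4, the vectors are linearly dependent.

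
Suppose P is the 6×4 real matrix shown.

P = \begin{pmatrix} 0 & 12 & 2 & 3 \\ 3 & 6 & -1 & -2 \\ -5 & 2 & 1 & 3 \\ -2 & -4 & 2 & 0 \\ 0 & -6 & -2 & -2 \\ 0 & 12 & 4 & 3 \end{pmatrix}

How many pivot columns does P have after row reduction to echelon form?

4

Row reduce to echelon form.
Swap R1 ↔ R2
R3 ← R3 + (5/3)·R1: [0, 12, -2/3, -1/3]
R4 ← R4 + (2/3)·R1: [0, 0, 4/3, -4/3]
R3 ← R3 − R2: [0, 0, -8/3, -10/3]
R5 ← R5 + (1/2)·R2: [0, 0, -1, -1/2]
R6 ← R6 − R2: [0, 0, 2, 0]
R4 ← R4 + (1/2)·R3: [0, 0, 0, -3]
R5 ← R5 − (3/8)·R3: [0, 0, 0, 3/4]
R6 ← R6 + (3/4)·R3: [0, 0, 0, -5/2]
R5 ← R5 + (1/4)·R4: [0, 0, 0, 0]
R6 ← R6 − (5/6)·R4: [0, 0, 0, 0]
Echelon form has 4 nonzero rows, so rank(P) = 4.
Each nonzero row contributes one pivot column: 4 pivot columns.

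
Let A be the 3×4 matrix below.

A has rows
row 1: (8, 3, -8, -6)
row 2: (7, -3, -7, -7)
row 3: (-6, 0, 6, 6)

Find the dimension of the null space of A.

1

Row reduce to echelon form.
R2 ← R2 − (7/8)·R1: [0, -45/8, 0, -7/4]
R3 ← R3 + (3/4)·R1: [0, 9/4, 0, 3/2]
R3 ← R3 + (2/5)·R2: [0, 0, 0, 4/5]
3 nonzero rows, so rank(A) = 3.
A has 4 columns; by rank–nullity, nullity = 4 − 3 = 1.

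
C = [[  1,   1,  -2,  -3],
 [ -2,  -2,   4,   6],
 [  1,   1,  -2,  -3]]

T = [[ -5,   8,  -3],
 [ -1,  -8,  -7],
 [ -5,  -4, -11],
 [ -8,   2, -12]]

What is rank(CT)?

First compute CT:
[[ 28,   2,  48],
 [-56,  -4, -96],
 [ 28,   2,  48]]
Now row reduce the product.
R2 ← R2 + (2)·R1: [0, 0, 0]
R3 ← R3 − R1: [0, 0, 0]
1 nonzero row, so rank(CT) = 1.

1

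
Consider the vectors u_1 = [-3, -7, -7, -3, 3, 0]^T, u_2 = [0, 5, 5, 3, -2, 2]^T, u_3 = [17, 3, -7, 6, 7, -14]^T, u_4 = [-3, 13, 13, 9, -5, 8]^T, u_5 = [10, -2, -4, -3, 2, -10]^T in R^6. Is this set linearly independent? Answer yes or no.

no

Form the matrix with these vectors as rows and row reduce.
R3 ← R3 + (17/3)·R1: [0, -110/3, -140/3, -11, 24, -14]
R4 ← R4 − R1: [0, 20, 20, 12, -8, 8]
R5 ← R5 + (10/3)·R1: [0, -76/3, -82/3, -13, 12, -10]
R3 ← R3 + (22/3)·R2: [0, 0, -10, 11, 28/3, 2/3]
R4 ← R4 − (4)·R2: [0, 0, 0, 0, 0, 0]
R5 ← R5 + (76/15)·R2: [0, 0, -2, 11/5, 28/15, 2/15]
R5 ← R5 − (1/5)·R3: [0, 0, 0, 0, 0, 0]
3 nonzero rows, so the 5 vectors span a space of dimension 3.
Since 3 < 5, the vectors are linearly dependent.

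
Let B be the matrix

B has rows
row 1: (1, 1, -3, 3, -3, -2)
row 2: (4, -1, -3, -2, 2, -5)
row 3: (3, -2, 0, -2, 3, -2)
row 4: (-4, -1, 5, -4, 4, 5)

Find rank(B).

4

Row reduce to echelon form.
R2 ← R2 − (4)·R1: [0, -5, 9, -14, 14, 3]
R3 ← R3 − (3)·R1: [0, -5, 9, -11, 12, 4]
R4 ← R4 + (4)·R1: [0, 3, -7, 8, -8, -3]
R3 ← R3 − R2: [0, 0, 0, 3, -2, 1]
R4 ← R4 + (3/5)·R2: [0, 0, -8/5, -2/5, 2/5, -6/5]
Swap R3 ↔ R4
Echelon form has 4 nonzero rows, so rank(B) = 4.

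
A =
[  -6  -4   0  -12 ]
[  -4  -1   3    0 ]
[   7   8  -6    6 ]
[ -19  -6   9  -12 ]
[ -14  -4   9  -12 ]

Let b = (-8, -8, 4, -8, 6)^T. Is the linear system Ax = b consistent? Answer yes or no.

no

Row reduce the augmented matrix [A | b].
R2 ← R2 − (2/3)·R1: [0, 5/3, 3, 8, -8/3]
R3 ← R3 + (7/6)·R1: [0, 10/3, -6, -8, -16/3]
R4 ← R4 − (19/6)·R1: [0, 20/3, 9, 26, 52/3]
R5 ← R5 − (7/3)·R1: [0, 16/3, 9, 16, 74/3]
R3 ← R3 − (2)·R2: [0, 0, -12, -24, 0]
R4 ← R4 − (4)·R2: [0, 0, -3, -6, 28]
R5 ← R5 − (16/5)·R2: [0, 0, -3/5, -48/5, 166/5]
R4 ← R4 − (1/4)·R3: [0, 0, 0, 0, 28]
R5 ← R5 − (1/20)·R3: [0, 0, 0, -42/5, 166/5]
Swap R4 ↔ R5
The echelon form has 5 nonzero rows; the last pivot sits in the augmented column, so rank(A) = 4 but rank([A|b]) = 5.
Since the ranks differ, the system is inconsistent.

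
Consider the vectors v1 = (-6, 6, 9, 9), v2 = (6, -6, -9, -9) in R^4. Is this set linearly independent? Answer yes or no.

Form the matrix with these vectors as rows and row reduce.
R2 ← R2 + R1: [0, 0, 0, 0]
1 nonzero row, so the 2 vectors span a space of dimension 1.
Since 1 < 2, the vectors are linearly dependent.

no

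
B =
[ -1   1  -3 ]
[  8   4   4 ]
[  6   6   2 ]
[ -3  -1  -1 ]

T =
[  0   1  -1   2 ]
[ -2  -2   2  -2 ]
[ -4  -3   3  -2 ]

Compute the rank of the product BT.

First compute BT:
[[ 10,   6,  -6,   2],
 [-24, -12,  12,   0],
 [-20, -12,  12,  -4],
 [  6,   2,  -2,  -2]]
Now row reduce the product.
R2 ← R2 + (12/5)·R1: [0, 12/5, -12/5, 24/5]
R3 ← R3 + (2)·R1: [0, 0, 0, 0]
R4 ← R4 − (3/5)·R1: [0, -8/5, 8/5, -16/5]
R4 ← R4 + (2/3)·R2: [0, 0, 0, 0]
2 nonzero rows, so rank(BT) = 2.

2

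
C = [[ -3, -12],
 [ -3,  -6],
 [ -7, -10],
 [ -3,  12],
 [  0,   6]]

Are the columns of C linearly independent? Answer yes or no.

Row reduce C to echelon form.
R2 ← R2 − R1: [0, 6]
R3 ← R3 − (7/3)·R1: [0, 18]
R4 ← R4 − R1: [0, 24]
R3 ← R3 − (3)·R2: [0, 0]
R4 ← R4 − (4)·R2: [0, 0]
R5 ← R5 − R2: [0, 0]
2 pivots among 2 columns.
Every column is a pivot column, so the columns are linearly independent.

yes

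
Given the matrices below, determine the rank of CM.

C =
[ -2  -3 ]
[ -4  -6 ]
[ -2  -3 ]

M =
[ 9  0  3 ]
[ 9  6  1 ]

1

First compute CM:
[[-45, -18,  -9],
 [-90, -36, -18],
 [-45, -18,  -9]]
Now row reduce the product.
R2 ← R2 − (2)·R1: [0, 0, 0]
R3 ← R3 − R1: [0, 0, 0]
1 nonzero row, so rank(CM) = 1.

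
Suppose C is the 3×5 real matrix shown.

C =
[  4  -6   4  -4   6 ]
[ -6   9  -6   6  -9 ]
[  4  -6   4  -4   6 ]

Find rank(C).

Row reduce to echelon form.
R2 ← R2 + (3/2)·R1: [0, 0, 0, 0, 0]
R3 ← R3 − R1: [0, 0, 0, 0, 0]
Echelon form has 1 nonzero row, so rank(C) = 1.

1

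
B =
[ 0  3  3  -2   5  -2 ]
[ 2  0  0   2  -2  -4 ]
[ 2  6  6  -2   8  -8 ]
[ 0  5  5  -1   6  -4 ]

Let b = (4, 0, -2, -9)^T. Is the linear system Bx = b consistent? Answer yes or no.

no

Row reduce the augmented matrix [B | b].
Swap R1 ↔ R2
R3 ← R3 − R1: [0, 6, 6, -4, 10, -4, -2]
R3 ← R3 − (2)·R2: [0, 0, 0, 0, 0, 0, -10]
R4 ← R4 − (5/3)·R2: [0, 0, 0, 7/3, -7/3, -2/3, -47/3]
Swap R3 ↔ R4
The echelon form has 4 nonzero rows; the last pivot sits in the augmented column, so rank(B) = 3 but rank([B|b]) = 4.
Since the ranks differ, the system is inconsistent.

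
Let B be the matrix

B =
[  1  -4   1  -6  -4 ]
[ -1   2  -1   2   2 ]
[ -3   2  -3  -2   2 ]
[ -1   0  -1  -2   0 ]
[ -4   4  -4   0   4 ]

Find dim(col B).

2

Row reduce to echelon form.
R2 ← R2 + R1: [0, -2, 0, -4, -2]
R3 ← R3 + (3)·R1: [0, -10, 0, -20, -10]
R4 ← R4 + R1: [0, -4, 0, -8, -4]
R5 ← R5 + (4)·R1: [0, -12, 0, -24, -12]
R3 ← R3 − (5)·R2: [0, 0, 0, 0, 0]
R4 ← R4 − (2)·R2: [0, 0, 0, 0, 0]
R5 ← R5 − (6)·R2: [0, 0, 0, 0, 0]
Echelon form has 2 nonzero rows, so rank(B) = 2.
The column space has dimension equal to the rank: 2.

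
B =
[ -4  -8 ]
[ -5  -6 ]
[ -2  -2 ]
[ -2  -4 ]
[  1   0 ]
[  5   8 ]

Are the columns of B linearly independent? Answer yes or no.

yes

Row reduce B to echelon form.
R2 ← R2 − (5/4)·R1: [0, 4]
R3 ← R3 − (1/2)·R1: [0, 2]
R4 ← R4 − (1/2)·R1: [0, 0]
R5 ← R5 + (1/4)·R1: [0, -2]
R6 ← R6 + (5/4)·R1: [0, -2]
R3 ← R3 − (1/2)·R2: [0, 0]
R5 ← R5 + (1/2)·R2: [0, 0]
R6 ← R6 + (1/2)·R2: [0, 0]
2 pivots among 2 columns.
Every column is a pivot column, so the columns are linearly independent.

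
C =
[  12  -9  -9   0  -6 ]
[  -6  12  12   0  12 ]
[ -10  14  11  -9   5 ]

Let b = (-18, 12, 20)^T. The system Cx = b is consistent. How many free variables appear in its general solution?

Row reduce the augmented matrix [C | b].
R2 ← R2 + (1/2)·R1: [0, 15/2, 15/2, 0, 9, 3]
R3 ← R3 + (5/6)·R1: [0, 13/2, 7/2, -9, 0, 5]
R3 ← R3 − (13/15)·R2: [0, 0, -3, -9, -39/5, 12/5]
The echelon form has 3 nonzero rows, and every pivot lies in the first 5 columns, so rank(C) = rank([C|b]) = 3.
The system is consistent.
Free variables = (unknowns) − (rank) = 5 − 3 = 2.

2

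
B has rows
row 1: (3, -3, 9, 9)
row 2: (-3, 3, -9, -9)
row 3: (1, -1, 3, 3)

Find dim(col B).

Row reduce to echelon form.
R2 ← R2 + R1: [0, 0, 0, 0]
R3 ← R3 − (1/3)·R1: [0, 0, 0, 0]
Echelon form has 1 nonzero row, so rank(B) = 1.
The column space has dimension equal to the rank: 1.

1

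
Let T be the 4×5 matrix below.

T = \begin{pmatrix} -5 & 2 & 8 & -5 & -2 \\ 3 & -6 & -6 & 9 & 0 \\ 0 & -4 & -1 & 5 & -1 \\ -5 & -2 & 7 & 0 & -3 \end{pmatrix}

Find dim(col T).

2

Row reduce to echelon form.
R2 ← R2 + (3/5)·R1: [0, -24/5, -6/5, 6, -6/5]
R4 ← R4 − R1: [0, -4, -1, 5, -1]
R3 ← R3 − (5/6)·R2: [0, 0, 0, 0, 0]
R4 ← R4 − (5/6)·R2: [0, 0, 0, 0, 0]
Echelon form has 2 nonzero rows, so rank(T) = 2.
The column space has dimension equal to the rank: 2.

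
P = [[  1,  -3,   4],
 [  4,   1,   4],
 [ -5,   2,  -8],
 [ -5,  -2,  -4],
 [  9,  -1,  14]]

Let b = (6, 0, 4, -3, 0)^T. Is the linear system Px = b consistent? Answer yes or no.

no

Row reduce the augmented matrix [P | b].
R2 ← R2 − (4)·R1: [0, 13, -12, -24]
R3 ← R3 + (5)·R1: [0, -13, 12, 34]
R4 ← R4 + (5)·R1: [0, -17, 16, 27]
R5 ← R5 − (9)·R1: [0, 26, -22, -54]
R3 ← R3 + R2: [0, 0, 0, 10]
R4 ← R4 + (17/13)·R2: [0, 0, 4/13, -57/13]
R5 ← R5 − (2)·R2: [0, 0, 2, -6]
Swap R3 ↔ R4
R5 ← R5 − (13/2)·R3: [0, 0, 0, 45/2]
R5 ← R5 − (9/4)·R4: [0, 0, 0, 0]
The echelon form has 4 nonzero rows; the last pivot sits in the augmented column, so rank(P) = 3 but rank([P|b]) = 4.
Since the ranks differ, the system is inconsistent.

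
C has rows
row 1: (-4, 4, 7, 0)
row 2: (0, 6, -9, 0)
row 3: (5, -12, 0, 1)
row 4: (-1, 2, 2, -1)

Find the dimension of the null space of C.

Row reduce to echelon form.
R3 ← R3 + (5/4)·R1: [0, -7, 35/4, 1]
R4 ← R4 − (1/4)·R1: [0, 1, 1/4, -1]
R3 ← R3 + (7/6)·R2: [0, 0, -7/4, 1]
R4 ← R4 − (1/6)·R2: [0, 0, 7/4, -1]
R4 ← R4 + R3: [0, 0, 0, 0]
3 nonzero rows, so rank(C) = 3.
C has 4 columns; by rank–nullity, nullity = 4 − 3 = 1.

1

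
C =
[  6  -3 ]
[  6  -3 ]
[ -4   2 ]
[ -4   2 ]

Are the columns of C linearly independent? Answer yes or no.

Row reduce C to echelon form.
R2 ← R2 − R1: [0, 0]
R3 ← R3 + (2/3)·R1: [0, 0]
R4 ← R4 + (2/3)·R1: [0, 0]
1 pivot among 2 columns.
Only 1 < 2 pivot columns, so the columns are linearly dependent.

no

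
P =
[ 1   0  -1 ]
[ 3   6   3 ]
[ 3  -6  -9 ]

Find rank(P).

Row reduce to echelon form.
R2 ← R2 − (3)·R1: [0, 6, 6]
R3 ← R3 − (3)·R1: [0, -6, -6]
R3 ← R3 + R2: [0, 0, 0]
Echelon form has 2 nonzero rows, so rank(P) = 2.

2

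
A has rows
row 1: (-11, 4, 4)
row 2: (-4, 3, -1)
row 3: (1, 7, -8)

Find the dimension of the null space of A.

Row reduce to echelon form.
R2 ← R2 − (4/11)·R1: [0, 17/11, -27/11]
R3 ← R3 + (1/11)·R1: [0, 81/11, -84/11]
R3 ← R3 − (81/17)·R2: [0, 0, 69/17]
3 nonzero rows, so rank(A) = 3.
A has 3 columns; by rank–nullity, nullity = 3 − 3 = 0.

0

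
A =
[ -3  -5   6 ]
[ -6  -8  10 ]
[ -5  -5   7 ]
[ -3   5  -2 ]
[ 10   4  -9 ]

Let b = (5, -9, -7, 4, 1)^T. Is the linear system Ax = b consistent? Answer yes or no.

Row reduce the augmented matrix [A | b].
R2 ← R2 − (2)·R1: [0, 2, -2, -19]
R3 ← R3 − (5/3)·R1: [0, 10/3, -3, -46/3]
R4 ← R4 − R1: [0, 10, -8, -1]
R5 ← R5 + (10/3)·R1: [0, -38/3, 11, 53/3]
R3 ← R3 − (5/3)·R2: [0, 0, 1/3, 49/3]
R4 ← R4 − (5)·R2: [0, 0, 2, 94]
R5 ← R5 + (19/3)·R2: [0, 0, -5/3, -308/3]
R4 ← R4 − (6)·R3: [0, 0, 0, -4]
R5 ← R5 + (5)·R3: [0, 0, 0, -21]
R5 ← R5 − (21/4)·R4: [0, 0, 0, 0]
The echelon form has 4 nonzero rows; the last pivot sits in the augmented column, so rank(A) = 3 but rank([A|b]) = 4.
Since the ranks differ, the system is inconsistent.

no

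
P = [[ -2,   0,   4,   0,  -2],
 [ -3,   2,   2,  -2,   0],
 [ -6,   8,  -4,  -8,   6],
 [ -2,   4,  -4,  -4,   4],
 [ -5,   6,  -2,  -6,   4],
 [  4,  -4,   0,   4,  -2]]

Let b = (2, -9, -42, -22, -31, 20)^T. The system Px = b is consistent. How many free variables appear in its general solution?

Row reduce the augmented matrix [P | b].
R2 ← R2 − (3/2)·R1: [0, 2, -4, -2, 3, -12]
R3 ← R3 − (3)·R1: [0, 8, -16, -8, 12, -48]
R4 ← R4 − R1: [0, 4, -8, -4, 6, -24]
R5 ← R5 − (5/2)·R1: [0, 6, -12, -6, 9, -36]
R6 ← R6 + (2)·R1: [0, -4, 8, 4, -6, 24]
R3 ← R3 − (4)·R2: [0, 0, 0, 0, 0, 0]
R4 ← R4 − (2)·R2: [0, 0, 0, 0, 0, 0]
R5 ← R5 − (3)·R2: [0, 0, 0, 0, 0, 0]
R6 ← R6 + (2)·R2: [0, 0, 0, 0, 0, 0]
The echelon form has 2 nonzero rows, and every pivot lies in the first 5 columns, so rank(P) = rank([P|b]) = 2.
The system is consistent.
Free variables = (unknowns) − (rank) = 5 − 2 = 3.

3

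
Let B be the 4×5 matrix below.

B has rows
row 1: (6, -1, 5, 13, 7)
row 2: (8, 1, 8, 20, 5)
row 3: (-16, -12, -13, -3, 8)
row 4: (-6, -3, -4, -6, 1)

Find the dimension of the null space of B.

1

Row reduce to echelon form.
R2 ← R2 − (4/3)·R1: [0, 7/3, 4/3, 8/3, -13/3]
R3 ← R3 + (8/3)·R1: [0, -44/3, 1/3, 95/3, 80/3]
R4 ← R4 + R1: [0, -4, 1, 7, 8]
R3 ← R3 + (44/7)·R2: [0, 0, 61/7, 339/7, -4/7]
R4 ← R4 + (12/7)·R2: [0, 0, 23/7, 81/7, 4/7]
R4 ← R4 − (23/61)·R3: [0, 0, 0, -408/61, 48/61]
4 nonzero rows, so rank(B) = 4.
B has 5 columns; by rank–nullity, nullity = 5 − 4 = 1.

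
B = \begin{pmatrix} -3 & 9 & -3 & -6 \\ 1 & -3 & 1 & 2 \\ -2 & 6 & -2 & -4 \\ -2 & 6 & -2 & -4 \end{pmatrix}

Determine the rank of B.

1

Row reduce to echelon form.
R2 ← R2 + (1/3)·R1: [0, 0, 0, 0]
R3 ← R3 − (2/3)·R1: [0, 0, 0, 0]
R4 ← R4 − (2/3)·R1: [0, 0, 0, 0]
Echelon form has 1 nonzero row, so rank(B) = 1.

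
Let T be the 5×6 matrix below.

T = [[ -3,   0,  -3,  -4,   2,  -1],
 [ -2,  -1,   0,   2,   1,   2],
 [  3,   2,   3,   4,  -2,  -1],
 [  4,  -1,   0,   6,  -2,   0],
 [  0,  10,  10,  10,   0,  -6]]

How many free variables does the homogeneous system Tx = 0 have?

1

Row reduce to echelon form.
R2 ← R2 − (2/3)·R1: [0, -1, 2, 14/3, -1/3, 8/3]
R3 ← R3 + R1: [0, 2, 0, 0, 0, -2]
R4 ← R4 + (4/3)·R1: [0, -1, -4, 2/3, 2/3, -4/3]
R3 ← R3 + (2)·R2: [0, 0, 4, 28/3, -2/3, 10/3]
R4 ← R4 − R2: [0, 0, -6, -4, 1, -4]
R5 ← R5 + (10)·R2: [0, 0, 30, 170/3, -10/3, 62/3]
R4 ← R4 + (3/2)·R3: [0, 0, 0, 10, 0, 1]
R5 ← R5 − (15/2)·R3: [0, 0, 0, -40/3, 5/3, -13/3]
R5 ← R5 + (4/3)·R4: [0, 0, 0, 0, 5/3, -3]
5 nonzero rows, so rank(T) = 5.
T has 6 columns; by rank–nullity, nullity = 6 − 5 = 1.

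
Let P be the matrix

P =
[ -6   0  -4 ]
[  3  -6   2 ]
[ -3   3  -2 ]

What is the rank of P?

2

Row reduce to echelon form.
R2 ← R2 + (1/2)·R1: [0, -6, 0]
R3 ← R3 − (1/2)·R1: [0, 3, 0]
R3 ← R3 + (1/2)·R2: [0, 0, 0]
Echelon form has 2 nonzero rows, so rank(P) = 2.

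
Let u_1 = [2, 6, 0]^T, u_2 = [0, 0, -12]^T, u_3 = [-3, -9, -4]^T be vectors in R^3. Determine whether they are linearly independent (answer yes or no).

no

Form the matrix with these vectors as rows and row reduce.
R3 ← R3 + (3/2)·R1: [0, 0, -4]
R3 ← R3 − (1/3)·R2: [0, 0, 0]
2 nonzero rows, so the 3 vectors span a space of dimension 2.
Since 2 < 3, the vectors are linearly dependent.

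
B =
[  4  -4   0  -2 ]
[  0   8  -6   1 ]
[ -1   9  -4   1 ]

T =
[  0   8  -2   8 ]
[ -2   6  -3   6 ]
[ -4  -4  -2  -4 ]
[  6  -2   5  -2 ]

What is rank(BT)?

First compute BT:
[[ -4,  12,  -6,  12],
 [ 14,  70,  -7,  70],
 [  4,  60, -12,  60]]
Now row reduce the product.
R2 ← R2 + (7/2)·R1: [0, 112, -28, 112]
R3 ← R3 + R1: [0, 72, -18, 72]
R3 ← R3 − (9/14)·R2: [0, 0, 0, 0]
2 nonzero rows, so rank(BT) = 2.

2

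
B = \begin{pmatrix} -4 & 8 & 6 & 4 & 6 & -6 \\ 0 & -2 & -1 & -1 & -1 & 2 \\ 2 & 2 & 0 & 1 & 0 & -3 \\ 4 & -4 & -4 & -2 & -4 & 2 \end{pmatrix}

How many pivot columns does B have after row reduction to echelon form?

Row reduce to echelon form.
R3 ← R3 + (1/2)·R1: [0, 6, 3, 3, 3, -6]
R4 ← R4 + R1: [0, 4, 2, 2, 2, -4]
R3 ← R3 + (3)·R2: [0, 0, 0, 0, 0, 0]
R4 ← R4 + (2)·R2: [0, 0, 0, 0, 0, 0]
Echelon form has 2 nonzero rows, so rank(B) = 2.
Each nonzero row contributes one pivot column: 2 pivot columns.

2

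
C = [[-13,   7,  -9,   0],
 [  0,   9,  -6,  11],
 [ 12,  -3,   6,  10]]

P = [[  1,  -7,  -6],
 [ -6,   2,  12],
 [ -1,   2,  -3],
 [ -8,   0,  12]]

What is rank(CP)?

3

First compute CP:
[[-46,  87, 189],
 [-136,   6, 258],
 [-56, -78,  -6]]
Now row reduce the product.
R2 ← R2 − (68/23)·R1: [0, -5778/23, -6918/23]
R3 ← R3 − (28/23)·R1: [0, -4230/23, -5430/23]
R3 ← R3 − (235/321)·R2: [0, 0, -1700/107]
3 nonzero rows, so rank(CP) = 3.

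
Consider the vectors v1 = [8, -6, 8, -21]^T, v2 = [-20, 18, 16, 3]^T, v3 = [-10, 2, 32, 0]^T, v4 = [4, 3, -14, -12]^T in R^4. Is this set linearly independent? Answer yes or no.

Form the matrix with these vectors as rows and row reduce.
R2 ← R2 + (5/2)·R1: [0, 3, 36, -99/2]
R3 ← R3 + (5/4)·R1: [0, -11/2, 42, -105/4]
R4 ← R4 − (1/2)·R1: [0, 6, -18, -3/2]
R3 ← R3 + (11/6)·R2: [0, 0, 108, -117]
R4 ← R4 − (2)·R2: [0, 0, -90, 195/2]
R4 ← R4 + (5/6)·R3: [0, 0, 0, 0]
3 nonzero rows, so the 4 vectors span a space of dimension 3.
Since 3 < 4, the vectors are linearly dependent.

no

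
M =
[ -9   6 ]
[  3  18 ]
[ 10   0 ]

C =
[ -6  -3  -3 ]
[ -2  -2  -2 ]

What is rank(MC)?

2

First compute MC:
[[ 42,  15,  15],
 [-54, -45, -45],
 [-60, -30, -30]]
Now row reduce the product.
R2 ← R2 + (9/7)·R1: [0, -180/7, -180/7]
R3 ← R3 + (10/7)·R1: [0, -60/7, -60/7]
R3 ← R3 − (1/3)·R2: [0, 0, 0]
2 nonzero rows, so rank(MC) = 2.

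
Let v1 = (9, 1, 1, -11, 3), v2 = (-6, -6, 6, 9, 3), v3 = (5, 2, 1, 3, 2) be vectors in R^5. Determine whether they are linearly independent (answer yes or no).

yes

Form the matrix with these vectors as rows and row reduce.
R2 ← R2 + (2/3)·R1: [0, -16/3, 20/3, 5/3, 5]
R3 ← R3 − (5/9)·R1: [0, 13/9, 4/9, 82/9, 1/3]
R3 ← R3 + (13/48)·R2: [0, 0, 9/4, 153/16, 27/16]
3 nonzero rows, so the 3 vectors span a space of dimension 3.
Since 3 = 3, the vectors are linearly independent.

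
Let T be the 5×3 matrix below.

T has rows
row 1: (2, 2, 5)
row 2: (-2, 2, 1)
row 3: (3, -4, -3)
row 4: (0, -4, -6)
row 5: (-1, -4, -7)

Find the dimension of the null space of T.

1

Row reduce to echelon form.
R2 ← R2 + R1: [0, 4, 6]
R3 ← R3 − (3/2)·R1: [0, -7, -21/2]
R5 ← R5 + (1/2)·R1: [0, -3, -9/2]
R3 ← R3 + (7/4)·R2: [0, 0, 0]
R4 ← R4 + R2: [0, 0, 0]
R5 ← R5 + (3/4)·R2: [0, 0, 0]
2 nonzero rows, so rank(T) = 2.
T has 3 columns; by rank–nullity, nullity = 3 − 2 = 1.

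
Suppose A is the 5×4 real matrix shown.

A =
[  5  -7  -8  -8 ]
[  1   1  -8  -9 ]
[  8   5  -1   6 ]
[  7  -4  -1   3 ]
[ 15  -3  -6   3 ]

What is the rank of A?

3

Row reduce to echelon form.
R2 ← R2 − (1/5)·R1: [0, 12/5, -32/5, -37/5]
R3 ← R3 − (8/5)·R1: [0, 81/5, 59/5, 94/5]
R4 ← R4 − (7/5)·R1: [0, 29/5, 51/5, 71/5]
R5 ← R5 − (3)·R1: [0, 18, 18, 27]
R3 ← R3 − (27/4)·R2: [0, 0, 55, 275/4]
R4 ← R4 − (29/12)·R2: [0, 0, 77/3, 385/12]
R5 ← R5 − (15/2)·R2: [0, 0, 66, 165/2]
R4 ← R4 − (7/15)·R3: [0, 0, 0, 0]
R5 ← R5 − (6/5)·R3: [0, 0, 0, 0]
Echelon form has 3 nonzero rows, so rank(A) = 3.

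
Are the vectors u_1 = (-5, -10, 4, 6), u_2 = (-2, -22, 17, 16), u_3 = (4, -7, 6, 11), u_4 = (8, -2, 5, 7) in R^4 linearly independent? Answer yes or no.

Form the matrix with these vectors as rows and row reduce.
R2 ← R2 − (2/5)·R1: [0, -18, 77/5, 68/5]
R3 ← R3 + (4/5)·R1: [0, -15, 46/5, 79/5]
R4 ← R4 + (8/5)·R1: [0, -18, 57/5, 83/5]
R3 ← R3 − (5/6)·R2: [0, 0, -109/30, 67/15]
R4 ← R4 − R2: [0, 0, -4, 3]
R4 ← R4 − (120/109)·R3: [0, 0, 0, -209/109]
4 nonzero rows, so the 4 vectors span a space of dimension 4.
Since 4 = 4, the vectors are linearly independent.

yes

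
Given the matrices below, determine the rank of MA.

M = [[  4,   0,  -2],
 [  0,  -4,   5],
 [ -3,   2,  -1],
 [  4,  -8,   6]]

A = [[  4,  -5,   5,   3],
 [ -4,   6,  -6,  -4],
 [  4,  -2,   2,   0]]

2

First compute MA:
[[  8, -16,  16,  12],
 [ 36, -34,  34,  16],
 [-24,  29, -29, -17],
 [ 72, -80,  80,  44]]
Now row reduce the product.
R2 ← R2 − (9/2)·R1: [0, 38, -38, -38]
R3 ← R3 + (3)·R1: [0, -19, 19, 19]
R4 ← R4 − (9)·R1: [0, 64, -64, -64]
R3 ← R3 + (1/2)·R2: [0, 0, 0, 0]
R4 ← R4 − (32/19)·R2: [0, 0, 0, 0]
2 nonzero rows, so rank(MA) = 2.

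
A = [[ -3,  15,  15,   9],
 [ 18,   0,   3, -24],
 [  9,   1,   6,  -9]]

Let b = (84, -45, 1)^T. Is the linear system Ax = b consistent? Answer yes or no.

Row reduce the augmented matrix [A | b].
R2 ← R2 + (6)·R1: [0, 90, 93, 30, 459]
R3 ← R3 + (3)·R1: [0, 46, 51, 18, 253]
R3 ← R3 − (23/45)·R2: [0, 0, 52/15, 8/3, 92/5]
The echelon form has 3 nonzero rows, and every pivot lies in the first 4 columns, so rank(A) = rank([A|b]) = 3.
The system is consistent.

yes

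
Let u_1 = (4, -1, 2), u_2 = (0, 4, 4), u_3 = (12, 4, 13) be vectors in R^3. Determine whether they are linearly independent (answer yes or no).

no

Form the matrix with these vectors as rows and row reduce.
R3 ← R3 − (3)·R1: [0, 7, 7]
R3 ← R3 − (7/4)·R2: [0, 0, 0]
2 nonzero rows, so the 3 vectors span a space of dimension 2.
Since 2 < 3, the vectors are linearly dependent.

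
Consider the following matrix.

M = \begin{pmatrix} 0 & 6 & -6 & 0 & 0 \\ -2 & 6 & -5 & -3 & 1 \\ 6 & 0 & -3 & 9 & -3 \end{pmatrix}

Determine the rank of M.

2

Row reduce to echelon form.
Swap R1 ↔ R2
R3 ← R3 + (3)·R1: [0, 18, -18, 0, 0]
R3 ← R3 − (3)·R2: [0, 0, 0, 0, 0]
Echelon form has 2 nonzero rows, so rank(M) = 2.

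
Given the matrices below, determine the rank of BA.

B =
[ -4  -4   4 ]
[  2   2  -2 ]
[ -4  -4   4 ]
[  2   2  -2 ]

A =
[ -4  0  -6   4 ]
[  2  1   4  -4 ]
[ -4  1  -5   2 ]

1

First compute BA:
[[ -8,   0, -12,   8],
 [  4,   0,   6,  -4],
 [ -8,   0, -12,   8],
 [  4,   0,   6,  -4]]
Now row reduce the product.
R2 ← R2 + (1/2)·R1: [0, 0, 0, 0]
R3 ← R3 − R1: [0, 0, 0, 0]
R4 ← R4 + (1/2)·R1: [0, 0, 0, 0]
1 nonzero row, so rank(BA) = 1.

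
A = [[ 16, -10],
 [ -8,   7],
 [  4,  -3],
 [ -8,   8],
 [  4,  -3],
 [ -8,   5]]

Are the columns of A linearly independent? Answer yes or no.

yes

Row reduce A to echelon form.
R2 ← R2 + (1/2)·R1: [0, 2]
R3 ← R3 − (1/4)·R1: [0, -1/2]
R4 ← R4 + (1/2)·R1: [0, 3]
R5 ← R5 − (1/4)·R1: [0, -1/2]
R6 ← R6 + (1/2)·R1: [0, 0]
R3 ← R3 + (1/4)·R2: [0, 0]
R4 ← R4 − (3/2)·R2: [0, 0]
R5 ← R5 + (1/4)·R2: [0, 0]
2 pivots among 2 columns.
Every column is a pivot column, so the columns are linearly independent.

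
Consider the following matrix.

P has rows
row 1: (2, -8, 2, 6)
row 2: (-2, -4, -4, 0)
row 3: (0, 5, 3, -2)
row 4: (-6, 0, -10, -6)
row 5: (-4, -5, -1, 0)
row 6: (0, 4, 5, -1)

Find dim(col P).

Row reduce to echelon form.
R2 ← R2 + R1: [0, -12, -2, 6]
R4 ← R4 + (3)·R1: [0, -24, -4, 12]
R5 ← R5 + (2)·R1: [0, -21, 3, 12]
R3 ← R3 + (5/12)·R2: [0, 0, 13/6, 1/2]
R4 ← R4 − (2)·R2: [0, 0, 0, 0]
R5 ← R5 − (7/4)·R2: [0, 0, 13/2, 3/2]
R6 ← R6 + (1/3)·R2: [0, 0, 13/3, 1]
R5 ← R5 − (3)·R3: [0, 0, 0, 0]
R6 ← R6 − (2)·R3: [0, 0, 0, 0]
Echelon form has 3 nonzero rows, so rank(P) = 3.
The column space has dimension equal to the rank: 3.

3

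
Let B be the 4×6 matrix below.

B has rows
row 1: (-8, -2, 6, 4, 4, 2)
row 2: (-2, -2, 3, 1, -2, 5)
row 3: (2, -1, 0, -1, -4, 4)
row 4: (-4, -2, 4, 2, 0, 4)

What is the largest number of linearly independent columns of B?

Row reduce to echelon form.
R2 ← R2 − (1/4)·R1: [0, -3/2, 3/2, 0, -3, 9/2]
R3 ← R3 + (1/4)·R1: [0, -3/2, 3/2, 0, -3, 9/2]
R4 ← R4 − (1/2)·R1: [0, -1, 1, 0, -2, 3]
R3 ← R3 − R2: [0, 0, 0, 0, 0, 0]
R4 ← R4 − (2/3)·R2: [0, 0, 0, 0, 0, 0]
Echelon form has 2 nonzero rows, so rank(B) = 2.
The rank gives the maximum number of linearly independent columns: 2.

2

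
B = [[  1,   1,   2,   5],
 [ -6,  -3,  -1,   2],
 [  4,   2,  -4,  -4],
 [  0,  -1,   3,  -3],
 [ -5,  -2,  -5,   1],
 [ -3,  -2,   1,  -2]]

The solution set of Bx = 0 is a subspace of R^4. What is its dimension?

Row reduce to echelon form.
R2 ← R2 + (6)·R1: [0, 3, 11, 32]
R3 ← R3 − (4)·R1: [0, -2, -12, -24]
R5 ← R5 + (5)·R1: [0, 3, 5, 26]
R6 ← R6 + (3)·R1: [0, 1, 7, 13]
R3 ← R3 + (2/3)·R2: [0, 0, -14/3, -8/3]
R4 ← R4 + (1/3)·R2: [0, 0, 20/3, 23/3]
R5 ← R5 − R2: [0, 0, -6, -6]
R6 ← R6 − (1/3)·R2: [0, 0, 10/3, 7/3]
R4 ← R4 + (10/7)·R3: [0, 0, 0, 27/7]
R5 ← R5 − (9/7)·R3: [0, 0, 0, -18/7]
R6 ← R6 + (5/7)·R3: [0, 0, 0, 3/7]
R5 ← R5 + (2/3)·R4: [0, 0, 0, 0]
R6 ← R6 − (1/9)·R4: [0, 0, 0, 0]
4 nonzero rows, so rank(B) = 4.
B has 4 columns; by rank–nullity, nullity = 4 − 4 = 0.

0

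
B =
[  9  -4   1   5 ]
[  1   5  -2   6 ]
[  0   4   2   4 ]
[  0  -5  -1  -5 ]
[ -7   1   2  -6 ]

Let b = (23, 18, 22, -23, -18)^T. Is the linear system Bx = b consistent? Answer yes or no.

yes

Row reduce the augmented matrix [B | b].
R2 ← R2 − (1/9)·R1: [0, 49/9, -19/9, 49/9, 139/9]
R5 ← R5 + (7/9)·R1: [0, -19/9, 25/9, -19/9, -1/9]
R3 ← R3 − (36/49)·R2: [0, 0, 174/49, 0, 522/49]
R4 ← R4 + (45/49)·R2: [0, 0, -144/49, 0, -432/49]
R5 ← R5 + (19/49)·R2: [0, 0, 96/49, 0, 288/49]
R4 ← R4 + (24/29)·R3: [0, 0, 0, 0, 0]
R5 ← R5 − (16/29)·R3: [0, 0, 0, 0, 0]
The echelon form has 3 nonzero rows, and every pivot lies in the first 4 columns, so rank(B) = rank([B|b]) = 3.
The system is consistent.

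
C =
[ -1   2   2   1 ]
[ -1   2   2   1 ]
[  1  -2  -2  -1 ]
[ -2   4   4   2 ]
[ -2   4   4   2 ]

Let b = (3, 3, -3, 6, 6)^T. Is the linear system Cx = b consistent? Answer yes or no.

Row reduce the augmented matrix [C | b].
R2 ← R2 − R1: [0, 0, 0, 0, 0]
R3 ← R3 + R1: [0, 0, 0, 0, 0]
R4 ← R4 − (2)·R1: [0, 0, 0, 0, 0]
R5 ← R5 − (2)·R1: [0, 0, 0, 0, 0]
The echelon form has 1 nonzero rows, and every pivot lies in the first 4 columns, so rank(C) = rank([C|b]) = 1.
The system is consistent.

yes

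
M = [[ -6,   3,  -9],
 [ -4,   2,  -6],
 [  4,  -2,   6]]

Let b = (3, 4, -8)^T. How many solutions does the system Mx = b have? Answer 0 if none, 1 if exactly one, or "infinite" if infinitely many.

Row reduce the augmented matrix [M | b].
R2 ← R2 − (2/3)·R1: [0, 0, 0, 2]
R3 ← R3 + (2/3)·R1: [0, 0, 0, -6]
R3 ← R3 + (3)·R2: [0, 0, 0, 0]
The echelon form has 2 nonzero rows; the last pivot sits in the augmented column, so rank(M) = 1 but rank([M|b]) = 2.
Since the ranks differ, the system is inconsistent.
It has no solutions.

0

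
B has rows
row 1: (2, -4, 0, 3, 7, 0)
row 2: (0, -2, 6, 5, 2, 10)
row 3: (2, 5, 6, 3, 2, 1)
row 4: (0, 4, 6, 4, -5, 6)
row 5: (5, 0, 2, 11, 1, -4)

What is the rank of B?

Row reduce to echelon form.
R3 ← R3 − R1: [0, 9, 6, 0, -5, 1]
R5 ← R5 − (5/2)·R1: [0, 10, 2, 7/2, -33/2, -4]
R3 ← R3 + (9/2)·R2: [0, 0, 33, 45/2, 4, 46]
R4 ← R4 + (2)·R2: [0, 0, 18, 14, -1, 26]
R5 ← R5 + (5)·R2: [0, 0, 32, 57/2, -13/2, 46]
R4 ← R4 − (6/11)·R3: [0, 0, 0, 19/11, -35/11, 10/11]
R5 ← R5 − (32/33)·R3: [0, 0, 0, 147/22, -685/66, 46/33]
R5 ← R5 − (147/38)·R4: [0, 0, 0, 0, 110/57, -121/57]
Echelon form has 5 nonzero rows, so rank(B) = 5.

5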